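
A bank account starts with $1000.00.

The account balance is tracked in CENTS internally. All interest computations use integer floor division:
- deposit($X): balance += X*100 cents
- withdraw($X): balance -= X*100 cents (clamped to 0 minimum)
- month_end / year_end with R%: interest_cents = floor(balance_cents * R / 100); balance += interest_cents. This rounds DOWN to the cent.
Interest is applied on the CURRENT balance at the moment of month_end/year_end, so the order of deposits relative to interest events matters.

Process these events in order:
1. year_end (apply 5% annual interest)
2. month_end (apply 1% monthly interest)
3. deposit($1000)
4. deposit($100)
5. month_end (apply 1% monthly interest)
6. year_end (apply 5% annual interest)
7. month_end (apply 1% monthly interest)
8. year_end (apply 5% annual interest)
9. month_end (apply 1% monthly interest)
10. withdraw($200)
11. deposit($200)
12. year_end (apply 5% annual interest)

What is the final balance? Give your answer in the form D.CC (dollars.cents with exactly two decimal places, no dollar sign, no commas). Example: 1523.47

After 1 (year_end (apply 5% annual interest)): balance=$1050.00 total_interest=$50.00
After 2 (month_end (apply 1% monthly interest)): balance=$1060.50 total_interest=$60.50
After 3 (deposit($1000)): balance=$2060.50 total_interest=$60.50
After 4 (deposit($100)): balance=$2160.50 total_interest=$60.50
After 5 (month_end (apply 1% monthly interest)): balance=$2182.10 total_interest=$82.10
After 6 (year_end (apply 5% annual interest)): balance=$2291.20 total_interest=$191.20
After 7 (month_end (apply 1% monthly interest)): balance=$2314.11 total_interest=$214.11
After 8 (year_end (apply 5% annual interest)): balance=$2429.81 total_interest=$329.81
After 9 (month_end (apply 1% monthly interest)): balance=$2454.10 total_interest=$354.10
After 10 (withdraw($200)): balance=$2254.10 total_interest=$354.10
After 11 (deposit($200)): balance=$2454.10 total_interest=$354.10
After 12 (year_end (apply 5% annual interest)): balance=$2576.80 total_interest=$476.80

Answer: 2576.80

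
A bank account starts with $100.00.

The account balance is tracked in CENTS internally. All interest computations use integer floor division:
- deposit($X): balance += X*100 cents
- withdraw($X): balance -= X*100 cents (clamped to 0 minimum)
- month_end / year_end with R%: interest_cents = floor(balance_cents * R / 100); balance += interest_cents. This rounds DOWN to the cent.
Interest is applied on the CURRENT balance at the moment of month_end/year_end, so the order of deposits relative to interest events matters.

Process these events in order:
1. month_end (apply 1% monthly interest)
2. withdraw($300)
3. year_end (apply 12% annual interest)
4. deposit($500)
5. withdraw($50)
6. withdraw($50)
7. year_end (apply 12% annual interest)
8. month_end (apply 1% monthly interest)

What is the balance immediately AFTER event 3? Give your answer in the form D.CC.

After 1 (month_end (apply 1% monthly interest)): balance=$101.00 total_interest=$1.00
After 2 (withdraw($300)): balance=$0.00 total_interest=$1.00
After 3 (year_end (apply 12% annual interest)): balance=$0.00 total_interest=$1.00

Answer: 0.00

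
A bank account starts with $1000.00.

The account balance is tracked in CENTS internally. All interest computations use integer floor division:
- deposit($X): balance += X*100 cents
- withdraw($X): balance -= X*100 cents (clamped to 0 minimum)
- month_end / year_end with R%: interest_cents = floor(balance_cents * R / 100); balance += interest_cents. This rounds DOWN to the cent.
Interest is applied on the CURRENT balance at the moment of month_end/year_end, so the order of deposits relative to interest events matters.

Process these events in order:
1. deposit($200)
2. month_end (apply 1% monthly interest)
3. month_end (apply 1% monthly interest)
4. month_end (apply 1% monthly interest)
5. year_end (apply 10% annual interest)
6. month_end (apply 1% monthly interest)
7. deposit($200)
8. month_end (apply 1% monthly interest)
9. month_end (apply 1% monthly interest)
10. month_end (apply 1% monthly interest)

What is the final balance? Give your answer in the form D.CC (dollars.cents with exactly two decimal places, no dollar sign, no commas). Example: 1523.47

Answer: 1621.25

Derivation:
After 1 (deposit($200)): balance=$1200.00 total_interest=$0.00
After 2 (month_end (apply 1% monthly interest)): balance=$1212.00 total_interest=$12.00
After 3 (month_end (apply 1% monthly interest)): balance=$1224.12 total_interest=$24.12
After 4 (month_end (apply 1% monthly interest)): balance=$1236.36 total_interest=$36.36
After 5 (year_end (apply 10% annual interest)): balance=$1359.99 total_interest=$159.99
After 6 (month_end (apply 1% monthly interest)): balance=$1373.58 total_interest=$173.58
After 7 (deposit($200)): balance=$1573.58 total_interest=$173.58
After 8 (month_end (apply 1% monthly interest)): balance=$1589.31 total_interest=$189.31
After 9 (month_end (apply 1% monthly interest)): balance=$1605.20 total_interest=$205.20
After 10 (month_end (apply 1% monthly interest)): balance=$1621.25 total_interest=$221.25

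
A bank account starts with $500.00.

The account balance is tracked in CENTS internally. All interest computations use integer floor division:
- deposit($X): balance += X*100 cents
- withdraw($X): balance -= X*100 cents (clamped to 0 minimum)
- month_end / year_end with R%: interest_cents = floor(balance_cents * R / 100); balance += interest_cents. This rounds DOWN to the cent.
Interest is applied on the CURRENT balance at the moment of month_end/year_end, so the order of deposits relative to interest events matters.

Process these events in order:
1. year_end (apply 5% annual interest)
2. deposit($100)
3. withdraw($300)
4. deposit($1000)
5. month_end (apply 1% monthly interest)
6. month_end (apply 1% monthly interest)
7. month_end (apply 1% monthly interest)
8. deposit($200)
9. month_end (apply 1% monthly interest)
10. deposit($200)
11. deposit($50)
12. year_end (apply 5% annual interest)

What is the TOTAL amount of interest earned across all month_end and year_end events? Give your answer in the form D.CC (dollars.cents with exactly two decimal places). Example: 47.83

After 1 (year_end (apply 5% annual interest)): balance=$525.00 total_interest=$25.00
After 2 (deposit($100)): balance=$625.00 total_interest=$25.00
After 3 (withdraw($300)): balance=$325.00 total_interest=$25.00
After 4 (deposit($1000)): balance=$1325.00 total_interest=$25.00
After 5 (month_end (apply 1% monthly interest)): balance=$1338.25 total_interest=$38.25
After 6 (month_end (apply 1% monthly interest)): balance=$1351.63 total_interest=$51.63
After 7 (month_end (apply 1% monthly interest)): balance=$1365.14 total_interest=$65.14
After 8 (deposit($200)): balance=$1565.14 total_interest=$65.14
After 9 (month_end (apply 1% monthly interest)): balance=$1580.79 total_interest=$80.79
After 10 (deposit($200)): balance=$1780.79 total_interest=$80.79
After 11 (deposit($50)): balance=$1830.79 total_interest=$80.79
After 12 (year_end (apply 5% annual interest)): balance=$1922.32 total_interest=$172.32

Answer: 172.32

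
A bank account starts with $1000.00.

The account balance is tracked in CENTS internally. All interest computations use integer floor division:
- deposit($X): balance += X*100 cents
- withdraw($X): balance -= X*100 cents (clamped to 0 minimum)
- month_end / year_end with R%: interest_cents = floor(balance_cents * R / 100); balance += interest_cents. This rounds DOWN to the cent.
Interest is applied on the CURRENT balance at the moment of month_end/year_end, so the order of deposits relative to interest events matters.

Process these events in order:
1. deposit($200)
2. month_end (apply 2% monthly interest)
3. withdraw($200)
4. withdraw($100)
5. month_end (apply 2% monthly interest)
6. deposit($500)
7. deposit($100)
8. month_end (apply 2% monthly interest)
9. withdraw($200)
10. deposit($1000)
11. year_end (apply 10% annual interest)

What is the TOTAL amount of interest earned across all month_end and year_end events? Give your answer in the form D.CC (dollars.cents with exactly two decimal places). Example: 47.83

After 1 (deposit($200)): balance=$1200.00 total_interest=$0.00
After 2 (month_end (apply 2% monthly interest)): balance=$1224.00 total_interest=$24.00
After 3 (withdraw($200)): balance=$1024.00 total_interest=$24.00
After 4 (withdraw($100)): balance=$924.00 total_interest=$24.00
After 5 (month_end (apply 2% monthly interest)): balance=$942.48 total_interest=$42.48
After 6 (deposit($500)): balance=$1442.48 total_interest=$42.48
After 7 (deposit($100)): balance=$1542.48 total_interest=$42.48
After 8 (month_end (apply 2% monthly interest)): balance=$1573.32 total_interest=$73.32
After 9 (withdraw($200)): balance=$1373.32 total_interest=$73.32
After 10 (deposit($1000)): balance=$2373.32 total_interest=$73.32
After 11 (year_end (apply 10% annual interest)): balance=$2610.65 total_interest=$310.65

Answer: 310.65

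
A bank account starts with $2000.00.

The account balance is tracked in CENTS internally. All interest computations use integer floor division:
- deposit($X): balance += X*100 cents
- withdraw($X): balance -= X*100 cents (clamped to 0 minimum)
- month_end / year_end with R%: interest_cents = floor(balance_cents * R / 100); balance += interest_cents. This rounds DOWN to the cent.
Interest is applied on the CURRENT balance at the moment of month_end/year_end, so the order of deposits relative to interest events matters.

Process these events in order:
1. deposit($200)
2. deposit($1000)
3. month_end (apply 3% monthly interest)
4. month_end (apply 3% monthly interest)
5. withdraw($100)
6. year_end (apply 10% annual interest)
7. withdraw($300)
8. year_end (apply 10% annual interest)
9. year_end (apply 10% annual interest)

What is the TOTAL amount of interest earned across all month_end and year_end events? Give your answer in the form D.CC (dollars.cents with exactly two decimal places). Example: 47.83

After 1 (deposit($200)): balance=$2200.00 total_interest=$0.00
After 2 (deposit($1000)): balance=$3200.00 total_interest=$0.00
After 3 (month_end (apply 3% monthly interest)): balance=$3296.00 total_interest=$96.00
After 4 (month_end (apply 3% monthly interest)): balance=$3394.88 total_interest=$194.88
After 5 (withdraw($100)): balance=$3294.88 total_interest=$194.88
After 6 (year_end (apply 10% annual interest)): balance=$3624.36 total_interest=$524.36
After 7 (withdraw($300)): balance=$3324.36 total_interest=$524.36
After 8 (year_end (apply 10% annual interest)): balance=$3656.79 total_interest=$856.79
After 9 (year_end (apply 10% annual interest)): balance=$4022.46 total_interest=$1222.46

Answer: 1222.46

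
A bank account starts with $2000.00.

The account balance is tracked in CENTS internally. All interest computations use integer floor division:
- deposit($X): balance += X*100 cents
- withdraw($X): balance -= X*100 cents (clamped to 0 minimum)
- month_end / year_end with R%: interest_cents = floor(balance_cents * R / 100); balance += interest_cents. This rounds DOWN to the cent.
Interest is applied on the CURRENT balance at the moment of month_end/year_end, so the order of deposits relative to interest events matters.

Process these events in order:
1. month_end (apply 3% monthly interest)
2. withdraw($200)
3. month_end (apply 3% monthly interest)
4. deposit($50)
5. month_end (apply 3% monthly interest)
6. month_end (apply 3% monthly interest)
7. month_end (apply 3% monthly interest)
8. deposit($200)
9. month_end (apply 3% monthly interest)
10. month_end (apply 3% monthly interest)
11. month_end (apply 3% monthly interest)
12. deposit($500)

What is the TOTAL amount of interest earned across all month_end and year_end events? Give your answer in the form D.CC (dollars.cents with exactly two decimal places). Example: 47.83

After 1 (month_end (apply 3% monthly interest)): balance=$2060.00 total_interest=$60.00
After 2 (withdraw($200)): balance=$1860.00 total_interest=$60.00
After 3 (month_end (apply 3% monthly interest)): balance=$1915.80 total_interest=$115.80
After 4 (deposit($50)): balance=$1965.80 total_interest=$115.80
After 5 (month_end (apply 3% monthly interest)): balance=$2024.77 total_interest=$174.77
After 6 (month_end (apply 3% monthly interest)): balance=$2085.51 total_interest=$235.51
After 7 (month_end (apply 3% monthly interest)): balance=$2148.07 total_interest=$298.07
After 8 (deposit($200)): balance=$2348.07 total_interest=$298.07
After 9 (month_end (apply 3% monthly interest)): balance=$2418.51 total_interest=$368.51
After 10 (month_end (apply 3% monthly interest)): balance=$2491.06 total_interest=$441.06
After 11 (month_end (apply 3% monthly interest)): balance=$2565.79 total_interest=$515.79
After 12 (deposit($500)): balance=$3065.79 total_interest=$515.79

Answer: 515.79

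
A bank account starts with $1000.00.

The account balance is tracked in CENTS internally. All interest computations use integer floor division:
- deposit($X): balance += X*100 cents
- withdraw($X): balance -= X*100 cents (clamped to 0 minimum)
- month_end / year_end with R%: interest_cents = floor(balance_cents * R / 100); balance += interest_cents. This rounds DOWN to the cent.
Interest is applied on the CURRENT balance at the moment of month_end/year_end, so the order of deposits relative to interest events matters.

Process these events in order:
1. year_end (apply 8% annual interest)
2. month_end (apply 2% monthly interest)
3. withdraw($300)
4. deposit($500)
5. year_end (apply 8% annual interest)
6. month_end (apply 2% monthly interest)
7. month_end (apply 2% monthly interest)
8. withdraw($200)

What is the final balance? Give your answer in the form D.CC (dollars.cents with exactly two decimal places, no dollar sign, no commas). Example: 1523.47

Answer: 1262.50

Derivation:
After 1 (year_end (apply 8% annual interest)): balance=$1080.00 total_interest=$80.00
After 2 (month_end (apply 2% monthly interest)): balance=$1101.60 total_interest=$101.60
After 3 (withdraw($300)): balance=$801.60 total_interest=$101.60
After 4 (deposit($500)): balance=$1301.60 total_interest=$101.60
After 5 (year_end (apply 8% annual interest)): balance=$1405.72 total_interest=$205.72
After 6 (month_end (apply 2% monthly interest)): balance=$1433.83 total_interest=$233.83
After 7 (month_end (apply 2% monthly interest)): balance=$1462.50 total_interest=$262.50
After 8 (withdraw($200)): balance=$1262.50 total_interest=$262.50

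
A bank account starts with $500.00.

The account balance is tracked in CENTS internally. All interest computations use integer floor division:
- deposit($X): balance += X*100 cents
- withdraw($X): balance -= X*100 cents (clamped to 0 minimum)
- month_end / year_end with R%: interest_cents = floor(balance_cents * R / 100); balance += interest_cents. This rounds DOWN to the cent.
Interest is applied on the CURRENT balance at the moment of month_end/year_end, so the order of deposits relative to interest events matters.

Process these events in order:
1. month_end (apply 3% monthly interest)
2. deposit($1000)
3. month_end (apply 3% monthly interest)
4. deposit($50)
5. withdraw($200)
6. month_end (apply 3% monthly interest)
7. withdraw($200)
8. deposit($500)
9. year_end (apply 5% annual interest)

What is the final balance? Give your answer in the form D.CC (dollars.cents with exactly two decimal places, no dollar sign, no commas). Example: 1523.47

Answer: 1840.39

Derivation:
After 1 (month_end (apply 3% monthly interest)): balance=$515.00 total_interest=$15.00
After 2 (deposit($1000)): balance=$1515.00 total_interest=$15.00
After 3 (month_end (apply 3% monthly interest)): balance=$1560.45 total_interest=$60.45
After 4 (deposit($50)): balance=$1610.45 total_interest=$60.45
After 5 (withdraw($200)): balance=$1410.45 total_interest=$60.45
After 6 (month_end (apply 3% monthly interest)): balance=$1452.76 total_interest=$102.76
After 7 (withdraw($200)): balance=$1252.76 total_interest=$102.76
After 8 (deposit($500)): balance=$1752.76 total_interest=$102.76
After 9 (year_end (apply 5% annual interest)): balance=$1840.39 total_interest=$190.39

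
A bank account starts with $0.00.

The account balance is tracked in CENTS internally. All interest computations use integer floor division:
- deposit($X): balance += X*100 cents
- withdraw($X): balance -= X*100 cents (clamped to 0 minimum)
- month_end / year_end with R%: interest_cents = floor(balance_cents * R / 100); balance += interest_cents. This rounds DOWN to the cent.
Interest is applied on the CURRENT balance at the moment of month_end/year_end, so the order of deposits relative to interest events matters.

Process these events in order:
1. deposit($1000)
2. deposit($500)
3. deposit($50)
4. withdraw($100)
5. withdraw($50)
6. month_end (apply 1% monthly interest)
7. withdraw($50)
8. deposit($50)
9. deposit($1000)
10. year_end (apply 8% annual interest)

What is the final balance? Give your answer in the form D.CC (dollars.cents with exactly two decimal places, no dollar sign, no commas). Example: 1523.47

Answer: 2607.12

Derivation:
After 1 (deposit($1000)): balance=$1000.00 total_interest=$0.00
After 2 (deposit($500)): balance=$1500.00 total_interest=$0.00
After 3 (deposit($50)): balance=$1550.00 total_interest=$0.00
After 4 (withdraw($100)): balance=$1450.00 total_interest=$0.00
After 5 (withdraw($50)): balance=$1400.00 total_interest=$0.00
After 6 (month_end (apply 1% monthly interest)): balance=$1414.00 total_interest=$14.00
After 7 (withdraw($50)): balance=$1364.00 total_interest=$14.00
After 8 (deposit($50)): balance=$1414.00 total_interest=$14.00
After 9 (deposit($1000)): balance=$2414.00 total_interest=$14.00
After 10 (year_end (apply 8% annual interest)): balance=$2607.12 total_interest=$207.12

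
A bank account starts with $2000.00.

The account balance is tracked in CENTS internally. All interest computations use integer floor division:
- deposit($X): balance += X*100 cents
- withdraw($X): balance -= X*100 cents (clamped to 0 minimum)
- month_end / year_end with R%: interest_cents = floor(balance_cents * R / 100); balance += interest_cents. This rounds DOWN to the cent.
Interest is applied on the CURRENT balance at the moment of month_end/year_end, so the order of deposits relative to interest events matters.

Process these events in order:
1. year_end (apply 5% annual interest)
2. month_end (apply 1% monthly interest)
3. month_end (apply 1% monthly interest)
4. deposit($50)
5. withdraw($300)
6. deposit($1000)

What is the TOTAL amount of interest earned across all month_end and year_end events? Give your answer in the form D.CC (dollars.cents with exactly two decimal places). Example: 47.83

Answer: 142.21

Derivation:
After 1 (year_end (apply 5% annual interest)): balance=$2100.00 total_interest=$100.00
After 2 (month_end (apply 1% monthly interest)): balance=$2121.00 total_interest=$121.00
After 3 (month_end (apply 1% monthly interest)): balance=$2142.21 total_interest=$142.21
After 4 (deposit($50)): balance=$2192.21 total_interest=$142.21
After 5 (withdraw($300)): balance=$1892.21 total_interest=$142.21
After 6 (deposit($1000)): balance=$2892.21 total_interest=$142.21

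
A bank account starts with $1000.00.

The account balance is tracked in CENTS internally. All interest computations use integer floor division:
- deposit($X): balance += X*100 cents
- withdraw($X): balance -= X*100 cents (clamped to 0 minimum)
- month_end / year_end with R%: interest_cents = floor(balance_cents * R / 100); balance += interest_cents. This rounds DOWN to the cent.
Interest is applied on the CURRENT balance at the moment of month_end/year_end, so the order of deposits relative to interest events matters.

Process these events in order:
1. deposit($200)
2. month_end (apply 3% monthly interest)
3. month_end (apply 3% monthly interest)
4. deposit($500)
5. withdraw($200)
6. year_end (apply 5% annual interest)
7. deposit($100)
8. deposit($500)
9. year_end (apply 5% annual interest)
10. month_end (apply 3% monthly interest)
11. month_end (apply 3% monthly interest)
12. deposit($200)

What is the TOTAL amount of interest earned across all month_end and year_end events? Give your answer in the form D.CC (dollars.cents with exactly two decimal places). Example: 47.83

After 1 (deposit($200)): balance=$1200.00 total_interest=$0.00
After 2 (month_end (apply 3% monthly interest)): balance=$1236.00 total_interest=$36.00
After 3 (month_end (apply 3% monthly interest)): balance=$1273.08 total_interest=$73.08
After 4 (deposit($500)): balance=$1773.08 total_interest=$73.08
After 5 (withdraw($200)): balance=$1573.08 total_interest=$73.08
After 6 (year_end (apply 5% annual interest)): balance=$1651.73 total_interest=$151.73
After 7 (deposit($100)): balance=$1751.73 total_interest=$151.73
After 8 (deposit($500)): balance=$2251.73 total_interest=$151.73
After 9 (year_end (apply 5% annual interest)): balance=$2364.31 total_interest=$264.31
After 10 (month_end (apply 3% monthly interest)): balance=$2435.23 total_interest=$335.23
After 11 (month_end (apply 3% monthly interest)): balance=$2508.28 total_interest=$408.28
After 12 (deposit($200)): balance=$2708.28 total_interest=$408.28

Answer: 408.28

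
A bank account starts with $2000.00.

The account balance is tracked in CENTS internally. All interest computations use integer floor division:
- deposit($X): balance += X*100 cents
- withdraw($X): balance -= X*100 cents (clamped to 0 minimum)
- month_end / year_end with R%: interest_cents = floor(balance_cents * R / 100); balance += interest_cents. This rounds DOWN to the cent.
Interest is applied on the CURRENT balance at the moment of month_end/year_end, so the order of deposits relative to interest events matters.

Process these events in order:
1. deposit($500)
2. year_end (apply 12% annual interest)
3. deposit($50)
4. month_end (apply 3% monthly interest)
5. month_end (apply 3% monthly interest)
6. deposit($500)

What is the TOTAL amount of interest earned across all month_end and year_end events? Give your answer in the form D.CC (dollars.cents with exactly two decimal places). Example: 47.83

After 1 (deposit($500)): balance=$2500.00 total_interest=$0.00
After 2 (year_end (apply 12% annual interest)): balance=$2800.00 total_interest=$300.00
After 3 (deposit($50)): balance=$2850.00 total_interest=$300.00
After 4 (month_end (apply 3% monthly interest)): balance=$2935.50 total_interest=$385.50
After 5 (month_end (apply 3% monthly interest)): balance=$3023.56 total_interest=$473.56
After 6 (deposit($500)): balance=$3523.56 total_interest=$473.56

Answer: 473.56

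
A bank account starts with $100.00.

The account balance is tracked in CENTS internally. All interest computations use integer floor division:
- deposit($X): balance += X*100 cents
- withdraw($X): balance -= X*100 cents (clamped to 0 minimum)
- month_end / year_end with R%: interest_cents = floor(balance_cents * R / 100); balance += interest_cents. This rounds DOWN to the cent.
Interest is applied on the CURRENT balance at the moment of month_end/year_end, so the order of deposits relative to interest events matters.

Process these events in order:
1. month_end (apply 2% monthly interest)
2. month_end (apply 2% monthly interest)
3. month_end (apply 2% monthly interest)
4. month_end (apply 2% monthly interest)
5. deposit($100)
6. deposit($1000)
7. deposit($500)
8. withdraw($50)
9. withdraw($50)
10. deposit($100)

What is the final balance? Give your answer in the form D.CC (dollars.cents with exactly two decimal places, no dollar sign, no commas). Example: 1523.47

After 1 (month_end (apply 2% monthly interest)): balance=$102.00 total_interest=$2.00
After 2 (month_end (apply 2% monthly interest)): balance=$104.04 total_interest=$4.04
After 3 (month_end (apply 2% monthly interest)): balance=$106.12 total_interest=$6.12
After 4 (month_end (apply 2% monthly interest)): balance=$108.24 total_interest=$8.24
After 5 (deposit($100)): balance=$208.24 total_interest=$8.24
After 6 (deposit($1000)): balance=$1208.24 total_interest=$8.24
After 7 (deposit($500)): balance=$1708.24 total_interest=$8.24
After 8 (withdraw($50)): balance=$1658.24 total_interest=$8.24
After 9 (withdraw($50)): balance=$1608.24 total_interest=$8.24
After 10 (deposit($100)): balance=$1708.24 total_interest=$8.24

Answer: 1708.24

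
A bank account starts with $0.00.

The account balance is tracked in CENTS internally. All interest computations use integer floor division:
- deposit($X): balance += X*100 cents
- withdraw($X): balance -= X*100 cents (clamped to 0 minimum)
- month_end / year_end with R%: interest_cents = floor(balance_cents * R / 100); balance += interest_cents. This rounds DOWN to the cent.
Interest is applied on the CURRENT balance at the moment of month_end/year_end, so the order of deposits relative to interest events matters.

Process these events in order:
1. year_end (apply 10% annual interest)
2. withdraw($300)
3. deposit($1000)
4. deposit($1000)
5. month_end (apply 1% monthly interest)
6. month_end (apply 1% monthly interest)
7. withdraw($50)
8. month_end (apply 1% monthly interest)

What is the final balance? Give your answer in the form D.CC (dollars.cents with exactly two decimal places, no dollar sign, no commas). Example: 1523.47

Answer: 2010.10

Derivation:
After 1 (year_end (apply 10% annual interest)): balance=$0.00 total_interest=$0.00
After 2 (withdraw($300)): balance=$0.00 total_interest=$0.00
After 3 (deposit($1000)): balance=$1000.00 total_interest=$0.00
After 4 (deposit($1000)): balance=$2000.00 total_interest=$0.00
After 5 (month_end (apply 1% monthly interest)): balance=$2020.00 total_interest=$20.00
After 6 (month_end (apply 1% monthly interest)): balance=$2040.20 total_interest=$40.20
After 7 (withdraw($50)): balance=$1990.20 total_interest=$40.20
After 8 (month_end (apply 1% monthly interest)): balance=$2010.10 total_interest=$60.10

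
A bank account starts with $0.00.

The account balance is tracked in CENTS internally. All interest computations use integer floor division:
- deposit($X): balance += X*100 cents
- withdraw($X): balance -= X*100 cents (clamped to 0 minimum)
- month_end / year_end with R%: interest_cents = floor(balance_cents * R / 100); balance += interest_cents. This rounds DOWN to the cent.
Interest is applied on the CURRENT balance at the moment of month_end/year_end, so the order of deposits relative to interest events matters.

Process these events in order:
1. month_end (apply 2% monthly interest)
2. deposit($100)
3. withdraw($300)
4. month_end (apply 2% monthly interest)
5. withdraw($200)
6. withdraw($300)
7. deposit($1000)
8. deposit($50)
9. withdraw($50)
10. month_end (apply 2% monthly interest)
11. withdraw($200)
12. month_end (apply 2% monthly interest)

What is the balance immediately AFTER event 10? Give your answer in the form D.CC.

Answer: 1020.00

Derivation:
After 1 (month_end (apply 2% monthly interest)): balance=$0.00 total_interest=$0.00
After 2 (deposit($100)): balance=$100.00 total_interest=$0.00
After 3 (withdraw($300)): balance=$0.00 total_interest=$0.00
After 4 (month_end (apply 2% monthly interest)): balance=$0.00 total_interest=$0.00
After 5 (withdraw($200)): balance=$0.00 total_interest=$0.00
After 6 (withdraw($300)): balance=$0.00 total_interest=$0.00
After 7 (deposit($1000)): balance=$1000.00 total_interest=$0.00
After 8 (deposit($50)): balance=$1050.00 total_interest=$0.00
After 9 (withdraw($50)): balance=$1000.00 total_interest=$0.00
After 10 (month_end (apply 2% monthly interest)): balance=$1020.00 total_interest=$20.00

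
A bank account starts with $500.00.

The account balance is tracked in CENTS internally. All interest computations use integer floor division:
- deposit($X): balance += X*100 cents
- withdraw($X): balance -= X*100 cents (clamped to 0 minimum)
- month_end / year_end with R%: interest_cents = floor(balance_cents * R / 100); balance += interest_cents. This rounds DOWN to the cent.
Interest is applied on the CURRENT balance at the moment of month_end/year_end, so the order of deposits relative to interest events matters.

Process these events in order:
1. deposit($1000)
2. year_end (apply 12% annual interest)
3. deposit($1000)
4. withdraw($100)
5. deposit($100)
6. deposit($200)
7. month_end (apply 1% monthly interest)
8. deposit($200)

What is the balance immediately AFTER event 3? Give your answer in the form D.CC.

Answer: 2680.00

Derivation:
After 1 (deposit($1000)): balance=$1500.00 total_interest=$0.00
After 2 (year_end (apply 12% annual interest)): balance=$1680.00 total_interest=$180.00
After 3 (deposit($1000)): balance=$2680.00 total_interest=$180.00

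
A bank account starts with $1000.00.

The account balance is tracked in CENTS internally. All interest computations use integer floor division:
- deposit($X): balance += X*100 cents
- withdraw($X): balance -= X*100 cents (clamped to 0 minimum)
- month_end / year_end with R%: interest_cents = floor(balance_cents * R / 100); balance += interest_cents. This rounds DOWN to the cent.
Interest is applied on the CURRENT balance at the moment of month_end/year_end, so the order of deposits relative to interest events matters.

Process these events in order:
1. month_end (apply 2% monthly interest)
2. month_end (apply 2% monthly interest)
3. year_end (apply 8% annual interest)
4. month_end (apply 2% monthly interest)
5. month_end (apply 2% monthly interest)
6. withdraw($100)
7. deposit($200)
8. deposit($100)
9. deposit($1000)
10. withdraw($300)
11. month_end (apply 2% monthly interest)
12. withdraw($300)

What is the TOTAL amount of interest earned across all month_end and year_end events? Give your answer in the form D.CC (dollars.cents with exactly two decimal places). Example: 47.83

Answer: 210.40

Derivation:
After 1 (month_end (apply 2% monthly interest)): balance=$1020.00 total_interest=$20.00
After 2 (month_end (apply 2% monthly interest)): balance=$1040.40 total_interest=$40.40
After 3 (year_end (apply 8% annual interest)): balance=$1123.63 total_interest=$123.63
After 4 (month_end (apply 2% monthly interest)): balance=$1146.10 total_interest=$146.10
After 5 (month_end (apply 2% monthly interest)): balance=$1169.02 total_interest=$169.02
After 6 (withdraw($100)): balance=$1069.02 total_interest=$169.02
After 7 (deposit($200)): balance=$1269.02 total_interest=$169.02
After 8 (deposit($100)): balance=$1369.02 total_interest=$169.02
After 9 (deposit($1000)): balance=$2369.02 total_interest=$169.02
After 10 (withdraw($300)): balance=$2069.02 total_interest=$169.02
After 11 (month_end (apply 2% monthly interest)): balance=$2110.40 total_interest=$210.40
After 12 (withdraw($300)): balance=$1810.40 total_interest=$210.40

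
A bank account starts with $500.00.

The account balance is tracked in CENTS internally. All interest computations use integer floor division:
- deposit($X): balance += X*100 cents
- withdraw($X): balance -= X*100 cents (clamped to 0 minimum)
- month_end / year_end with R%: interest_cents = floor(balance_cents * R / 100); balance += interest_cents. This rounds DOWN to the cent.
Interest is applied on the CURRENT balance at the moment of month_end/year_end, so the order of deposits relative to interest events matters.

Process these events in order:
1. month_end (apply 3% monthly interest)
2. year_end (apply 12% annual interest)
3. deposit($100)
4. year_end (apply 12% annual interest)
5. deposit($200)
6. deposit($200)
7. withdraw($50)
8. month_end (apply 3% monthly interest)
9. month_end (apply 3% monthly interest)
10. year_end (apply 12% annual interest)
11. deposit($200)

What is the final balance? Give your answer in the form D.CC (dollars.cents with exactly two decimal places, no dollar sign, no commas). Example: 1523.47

Answer: 1516.53

Derivation:
After 1 (month_end (apply 3% monthly interest)): balance=$515.00 total_interest=$15.00
After 2 (year_end (apply 12% annual interest)): balance=$576.80 total_interest=$76.80
After 3 (deposit($100)): balance=$676.80 total_interest=$76.80
After 4 (year_end (apply 12% annual interest)): balance=$758.01 total_interest=$158.01
After 5 (deposit($200)): balance=$958.01 total_interest=$158.01
After 6 (deposit($200)): balance=$1158.01 total_interest=$158.01
After 7 (withdraw($50)): balance=$1108.01 total_interest=$158.01
After 8 (month_end (apply 3% monthly interest)): balance=$1141.25 total_interest=$191.25
After 9 (month_end (apply 3% monthly interest)): balance=$1175.48 total_interest=$225.48
After 10 (year_end (apply 12% annual interest)): balance=$1316.53 total_interest=$366.53
After 11 (deposit($200)): balance=$1516.53 total_interest=$366.53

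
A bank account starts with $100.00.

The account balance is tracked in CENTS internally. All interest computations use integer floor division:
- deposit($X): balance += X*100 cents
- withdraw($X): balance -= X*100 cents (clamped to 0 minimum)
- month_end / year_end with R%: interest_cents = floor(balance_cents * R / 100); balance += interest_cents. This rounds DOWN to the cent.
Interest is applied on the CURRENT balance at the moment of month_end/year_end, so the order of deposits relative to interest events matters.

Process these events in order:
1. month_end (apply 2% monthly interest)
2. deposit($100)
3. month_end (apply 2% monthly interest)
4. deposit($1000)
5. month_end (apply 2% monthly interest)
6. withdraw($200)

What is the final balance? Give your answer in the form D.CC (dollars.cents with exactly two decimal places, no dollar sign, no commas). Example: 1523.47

After 1 (month_end (apply 2% monthly interest)): balance=$102.00 total_interest=$2.00
After 2 (deposit($100)): balance=$202.00 total_interest=$2.00
After 3 (month_end (apply 2% monthly interest)): balance=$206.04 total_interest=$6.04
After 4 (deposit($1000)): balance=$1206.04 total_interest=$6.04
After 5 (month_end (apply 2% monthly interest)): balance=$1230.16 total_interest=$30.16
After 6 (withdraw($200)): balance=$1030.16 total_interest=$30.16

Answer: 1030.16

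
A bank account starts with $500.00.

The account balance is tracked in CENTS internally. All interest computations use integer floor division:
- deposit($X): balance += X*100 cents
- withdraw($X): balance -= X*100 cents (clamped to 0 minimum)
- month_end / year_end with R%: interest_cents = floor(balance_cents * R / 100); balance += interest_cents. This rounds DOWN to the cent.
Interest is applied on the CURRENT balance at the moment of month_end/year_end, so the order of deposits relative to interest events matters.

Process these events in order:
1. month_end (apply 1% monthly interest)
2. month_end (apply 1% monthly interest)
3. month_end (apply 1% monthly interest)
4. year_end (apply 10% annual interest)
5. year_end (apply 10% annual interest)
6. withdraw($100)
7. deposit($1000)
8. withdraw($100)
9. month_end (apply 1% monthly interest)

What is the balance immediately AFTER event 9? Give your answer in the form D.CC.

Answer: 1437.55

Derivation:
After 1 (month_end (apply 1% monthly interest)): balance=$505.00 total_interest=$5.00
After 2 (month_end (apply 1% monthly interest)): balance=$510.05 total_interest=$10.05
After 3 (month_end (apply 1% monthly interest)): balance=$515.15 total_interest=$15.15
After 4 (year_end (apply 10% annual interest)): balance=$566.66 total_interest=$66.66
After 5 (year_end (apply 10% annual interest)): balance=$623.32 total_interest=$123.32
After 6 (withdraw($100)): balance=$523.32 total_interest=$123.32
After 7 (deposit($1000)): balance=$1523.32 total_interest=$123.32
After 8 (withdraw($100)): balance=$1423.32 total_interest=$123.32
After 9 (month_end (apply 1% monthly interest)): balance=$1437.55 total_interest=$137.55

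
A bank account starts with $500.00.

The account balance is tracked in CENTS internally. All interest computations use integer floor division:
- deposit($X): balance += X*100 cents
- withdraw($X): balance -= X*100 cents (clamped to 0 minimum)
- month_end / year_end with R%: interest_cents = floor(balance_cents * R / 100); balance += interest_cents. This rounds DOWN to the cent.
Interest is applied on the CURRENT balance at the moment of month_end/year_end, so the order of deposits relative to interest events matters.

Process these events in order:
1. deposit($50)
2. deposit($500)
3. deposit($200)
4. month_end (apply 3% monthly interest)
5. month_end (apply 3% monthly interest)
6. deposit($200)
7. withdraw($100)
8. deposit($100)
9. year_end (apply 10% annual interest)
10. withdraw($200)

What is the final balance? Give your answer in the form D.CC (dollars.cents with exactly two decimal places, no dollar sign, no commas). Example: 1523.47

Answer: 1478.73

Derivation:
After 1 (deposit($50)): balance=$550.00 total_interest=$0.00
After 2 (deposit($500)): balance=$1050.00 total_interest=$0.00
After 3 (deposit($200)): balance=$1250.00 total_interest=$0.00
After 4 (month_end (apply 3% monthly interest)): balance=$1287.50 total_interest=$37.50
After 5 (month_end (apply 3% monthly interest)): balance=$1326.12 total_interest=$76.12
After 6 (deposit($200)): balance=$1526.12 total_interest=$76.12
After 7 (withdraw($100)): balance=$1426.12 total_interest=$76.12
After 8 (deposit($100)): balance=$1526.12 total_interest=$76.12
After 9 (year_end (apply 10% annual interest)): balance=$1678.73 total_interest=$228.73
After 10 (withdraw($200)): balance=$1478.73 total_interest=$228.73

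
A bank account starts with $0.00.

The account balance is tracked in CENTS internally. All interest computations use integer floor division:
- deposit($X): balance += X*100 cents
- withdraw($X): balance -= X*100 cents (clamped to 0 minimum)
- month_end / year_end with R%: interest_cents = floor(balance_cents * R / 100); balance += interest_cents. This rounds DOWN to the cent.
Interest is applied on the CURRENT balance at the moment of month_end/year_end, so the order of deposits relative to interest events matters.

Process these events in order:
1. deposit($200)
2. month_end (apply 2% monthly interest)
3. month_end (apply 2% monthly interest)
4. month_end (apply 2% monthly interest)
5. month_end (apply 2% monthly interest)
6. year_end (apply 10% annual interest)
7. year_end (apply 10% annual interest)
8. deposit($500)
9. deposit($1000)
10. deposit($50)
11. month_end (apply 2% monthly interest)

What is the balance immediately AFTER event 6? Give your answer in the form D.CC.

After 1 (deposit($200)): balance=$200.00 total_interest=$0.00
After 2 (month_end (apply 2% monthly interest)): balance=$204.00 total_interest=$4.00
After 3 (month_end (apply 2% monthly interest)): balance=$208.08 total_interest=$8.08
After 4 (month_end (apply 2% monthly interest)): balance=$212.24 total_interest=$12.24
After 5 (month_end (apply 2% monthly interest)): balance=$216.48 total_interest=$16.48
After 6 (year_end (apply 10% annual interest)): balance=$238.12 total_interest=$38.12

Answer: 238.12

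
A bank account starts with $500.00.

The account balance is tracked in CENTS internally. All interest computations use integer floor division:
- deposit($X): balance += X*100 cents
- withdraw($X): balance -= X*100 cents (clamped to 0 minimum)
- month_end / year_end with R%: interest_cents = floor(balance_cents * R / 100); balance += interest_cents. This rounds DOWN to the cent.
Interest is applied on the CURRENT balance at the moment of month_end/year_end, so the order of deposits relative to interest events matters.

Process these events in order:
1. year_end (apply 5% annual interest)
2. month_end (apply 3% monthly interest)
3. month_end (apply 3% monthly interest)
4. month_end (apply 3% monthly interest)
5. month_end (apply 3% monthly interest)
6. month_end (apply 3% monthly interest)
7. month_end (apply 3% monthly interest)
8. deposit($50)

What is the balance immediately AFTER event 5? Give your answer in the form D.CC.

After 1 (year_end (apply 5% annual interest)): balance=$525.00 total_interest=$25.00
After 2 (month_end (apply 3% monthly interest)): balance=$540.75 total_interest=$40.75
After 3 (month_end (apply 3% monthly interest)): balance=$556.97 total_interest=$56.97
After 4 (month_end (apply 3% monthly interest)): balance=$573.67 total_interest=$73.67
After 5 (month_end (apply 3% monthly interest)): balance=$590.88 total_interest=$90.88

Answer: 590.88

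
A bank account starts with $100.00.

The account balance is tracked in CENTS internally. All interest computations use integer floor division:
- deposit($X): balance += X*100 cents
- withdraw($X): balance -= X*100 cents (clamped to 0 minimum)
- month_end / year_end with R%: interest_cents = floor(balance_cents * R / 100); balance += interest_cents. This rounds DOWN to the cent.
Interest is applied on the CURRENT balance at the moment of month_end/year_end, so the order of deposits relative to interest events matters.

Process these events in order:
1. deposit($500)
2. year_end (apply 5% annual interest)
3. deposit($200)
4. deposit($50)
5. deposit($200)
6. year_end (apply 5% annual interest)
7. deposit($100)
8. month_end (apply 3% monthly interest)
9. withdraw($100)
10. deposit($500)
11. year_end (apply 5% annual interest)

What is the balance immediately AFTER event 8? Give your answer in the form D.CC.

After 1 (deposit($500)): balance=$600.00 total_interest=$0.00
After 2 (year_end (apply 5% annual interest)): balance=$630.00 total_interest=$30.00
After 3 (deposit($200)): balance=$830.00 total_interest=$30.00
After 4 (deposit($50)): balance=$880.00 total_interest=$30.00
After 5 (deposit($200)): balance=$1080.00 total_interest=$30.00
After 6 (year_end (apply 5% annual interest)): balance=$1134.00 total_interest=$84.00
After 7 (deposit($100)): balance=$1234.00 total_interest=$84.00
After 8 (month_end (apply 3% monthly interest)): balance=$1271.02 total_interest=$121.02

Answer: 1271.02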